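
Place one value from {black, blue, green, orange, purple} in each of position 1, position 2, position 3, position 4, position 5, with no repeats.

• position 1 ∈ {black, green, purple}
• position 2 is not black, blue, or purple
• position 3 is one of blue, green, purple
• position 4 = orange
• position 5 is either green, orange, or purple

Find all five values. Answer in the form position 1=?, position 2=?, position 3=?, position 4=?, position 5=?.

position 4's domain is down to {orange}, so position 4 = orange. Remove orange from position 2, position 5.
position 2 must be green (only option left). So position 1, position 3, position 5 can't be green.
That leaves position 5 = purple. Strike purple from position 1, position 3.
position 1 has just one choice, so position 1 = black.
position 3's domain is down to {blue}, so position 3 = blue.

position 1=black, position 2=green, position 3=blue, position 4=orange, position 5=purple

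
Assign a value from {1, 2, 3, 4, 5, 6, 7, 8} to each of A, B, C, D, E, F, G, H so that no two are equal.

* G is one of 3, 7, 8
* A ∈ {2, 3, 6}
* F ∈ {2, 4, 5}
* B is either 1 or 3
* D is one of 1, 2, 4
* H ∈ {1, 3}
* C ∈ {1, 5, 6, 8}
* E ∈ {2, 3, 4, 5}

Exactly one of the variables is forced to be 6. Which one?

The 8 variables together cover exactly {1, 2, 3, 4, 5, 6, 7, 8} — 8 values for 8 variables — and 7 appears only in G's list, so G = 7.
The 7 still-open variables draw from only 7 values {1, 2, 3, 4, 5, 6, 8}, so each is used; only C can be 8, hence C = 8.
The 6 still-open variables together cover exactly {1, 2, 3, 4, 5, 6} — 6 values for 6 variables — and 6 appears only in A's list, so A = 6.

A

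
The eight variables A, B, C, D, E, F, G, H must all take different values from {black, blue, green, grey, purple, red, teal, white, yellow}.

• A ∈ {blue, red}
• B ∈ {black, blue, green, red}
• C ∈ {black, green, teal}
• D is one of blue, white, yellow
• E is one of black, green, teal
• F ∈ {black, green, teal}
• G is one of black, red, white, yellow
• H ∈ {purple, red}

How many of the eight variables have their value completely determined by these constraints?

The 8 variables draw from only 8 values {black, blue, green, purple, red, teal, white, yellow}, so each is used; only H can be purple, hence H = purple.
The 3 variables C, E, F are confined to {black, green, teal}, which locks those values in; drop them from B, G.
The 2 variables A and B are confined to {blue, red}, which locks those values in; drop them from D, G.
Determined: H=purple. The other variables each still have more than one consistent value. That makes 1.

1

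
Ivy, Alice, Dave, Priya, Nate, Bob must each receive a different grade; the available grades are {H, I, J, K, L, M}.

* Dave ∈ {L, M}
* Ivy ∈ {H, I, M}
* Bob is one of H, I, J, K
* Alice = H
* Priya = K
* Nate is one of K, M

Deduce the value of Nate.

Alice's domain is down to {H}, so Alice = H. Eliminate H elsewhere: Ivy, Bob.
Priya has just one choice, so Priya = K. Eliminate K elsewhere: Nate, Bob.
So Nate = M.

M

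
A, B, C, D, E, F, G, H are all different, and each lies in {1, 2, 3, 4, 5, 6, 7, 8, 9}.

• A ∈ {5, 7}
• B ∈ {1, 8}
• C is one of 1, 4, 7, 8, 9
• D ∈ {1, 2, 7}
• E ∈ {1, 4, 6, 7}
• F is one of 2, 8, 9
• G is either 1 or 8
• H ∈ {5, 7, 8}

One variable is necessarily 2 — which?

The 8 variables draw from only 8 values {1, 2, 4, 5, 6, 7, 8, 9}, so each is used; only E can be 6, hence E = 6.
Among the 7 still-open variables, 4 fits only C (and all 7 values in {1, 2, 4, 5, 7, 8, 9} must be used), so C = 4.
Among the 6 still-open variables, 9 fits only F (and all 6 values in {1, 2, 5, 7, 8, 9} must be used), so F = 9.
The 5 still-open variables together cover exactly {1, 2, 5, 7, 8} — 5 values for 5 variables — and 2 appears only in D's list, so D = 2.

D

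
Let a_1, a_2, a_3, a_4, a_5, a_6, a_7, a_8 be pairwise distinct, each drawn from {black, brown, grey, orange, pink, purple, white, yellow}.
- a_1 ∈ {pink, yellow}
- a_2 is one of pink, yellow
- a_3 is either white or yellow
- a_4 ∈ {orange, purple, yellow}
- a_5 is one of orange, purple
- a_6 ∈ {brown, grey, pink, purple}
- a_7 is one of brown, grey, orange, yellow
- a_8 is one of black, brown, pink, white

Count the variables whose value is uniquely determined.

2

The 8 variables together cover exactly {black, brown, grey, orange, pink, purple, white, yellow} — 8 values for 8 variables — and black appears only in a_8's list, so a_8 = black.
Among the 7 still-open variables, white fits only a_3 (and all 7 values in {brown, grey, orange, pink, purple, white, yellow} must be used), so a_3 = white.
a_1 and a_2 between them cover only {pink, yellow} — a naked pair. Remove those values from a_4, a_6, a_7.
The 2 variables a_4 and a_5 are confined to {orange, purple}, which locks those values in; drop them from a_6, a_7.
Determined: a_3=white, a_8=black. The other variables each still have more than one consistent value. That makes 2.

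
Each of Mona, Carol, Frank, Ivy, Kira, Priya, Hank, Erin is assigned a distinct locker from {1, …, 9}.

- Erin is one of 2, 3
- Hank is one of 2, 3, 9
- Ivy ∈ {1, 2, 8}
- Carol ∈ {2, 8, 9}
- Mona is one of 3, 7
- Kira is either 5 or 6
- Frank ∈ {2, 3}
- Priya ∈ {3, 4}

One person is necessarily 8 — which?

Frank and Erin share exactly the 2 values {2, 3}; by pigeonhole those values go to them, so strike 2, 3 from Mona, Carol, Ivy, Priya, Hank.
Mona must be 7 (only option left).
Priya must be 4 (only option left).
Hank must be 9 (only option left). Remove 9 from Carol.
So 8 goes to Carol.

Carol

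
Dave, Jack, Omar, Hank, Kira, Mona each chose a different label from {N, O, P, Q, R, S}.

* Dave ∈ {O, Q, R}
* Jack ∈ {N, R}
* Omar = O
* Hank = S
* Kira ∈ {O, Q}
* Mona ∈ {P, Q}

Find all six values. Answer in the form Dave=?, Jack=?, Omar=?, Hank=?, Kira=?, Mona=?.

Omar's domain is down to {O}, so Omar = O. So Dave, Kira can't be O.
Hank's domain is down to {S}, so Hank = S.
Kira has just one choice, so Kira = Q. Strike Q from Dave, Mona.
Mona must be P (only option left).
Dave's domain is down to {R}, so Dave = R. Remove R from Jack.
Jack has just one choice, so Jack = N.

Dave=R, Jack=N, Omar=O, Hank=S, Kira=Q, Mona=P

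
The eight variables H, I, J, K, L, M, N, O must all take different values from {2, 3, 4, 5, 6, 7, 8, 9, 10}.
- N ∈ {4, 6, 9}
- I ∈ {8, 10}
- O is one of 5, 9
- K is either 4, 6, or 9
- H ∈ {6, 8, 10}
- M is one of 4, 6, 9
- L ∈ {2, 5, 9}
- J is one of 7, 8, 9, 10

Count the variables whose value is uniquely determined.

3

The 8 variables together cover exactly {2, 4, 5, 6, 7, 8, 9, 10} — 8 values for 8 variables — and 2 appears only in L's list, so L = 2.
Among the 7 still-open variables, 5 fits only O (and all 7 values in {4, 5, 6, 7, 8, 9, 10} must be used), so O = 5.
The 6 still-open variables together cover exactly {4, 6, 7, 8, 9, 10} — 6 values for 6 variables — and 7 appears only in J's list, so J = 7.
K, M, N between them cover only {4, 6, 9} — a naked triple. Remove those values from H.
Determined: J=7, L=2, O=5. The other variables each still have more than one consistent value. That makes 3.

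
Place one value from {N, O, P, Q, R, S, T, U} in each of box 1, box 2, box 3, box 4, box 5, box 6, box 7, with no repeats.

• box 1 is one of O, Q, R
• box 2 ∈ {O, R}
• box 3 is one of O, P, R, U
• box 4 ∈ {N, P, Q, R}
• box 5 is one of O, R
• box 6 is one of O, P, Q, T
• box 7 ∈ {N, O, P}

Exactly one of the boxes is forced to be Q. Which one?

box 1

Among the 7 variables, T fits only box 6 (and all 7 values in {N, O, P, Q, R, T, U} must be used), so box 6 = T.
Among the 6 still-open variables, U fits only box 3 (and all 6 values in {N, O, P, Q, R, U} must be used), so box 3 = U.
The 2 variables box 2 and box 5 are confined to {O, R}, which locks those values in; drop them from box 1, box 4, box 7.
So Q goes to box 1.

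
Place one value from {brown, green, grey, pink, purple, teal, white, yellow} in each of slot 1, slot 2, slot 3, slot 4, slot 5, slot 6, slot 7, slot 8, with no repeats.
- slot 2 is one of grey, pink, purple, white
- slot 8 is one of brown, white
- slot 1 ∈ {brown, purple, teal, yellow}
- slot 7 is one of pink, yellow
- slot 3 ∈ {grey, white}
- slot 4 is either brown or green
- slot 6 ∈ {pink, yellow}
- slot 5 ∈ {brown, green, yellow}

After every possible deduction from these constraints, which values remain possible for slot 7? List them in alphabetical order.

Among the 8 variables, teal fits only slot 1 (and all 8 values in {brown, green, grey, pink, purple, teal, white, yellow} must be used), so slot 1 = teal.
Among the 7 still-open variables, purple fits only slot 2 (and all 7 values in {brown, green, grey, pink, purple, white, yellow} must be used), so slot 2 = purple.
The 6 still-open variables together cover exactly {brown, green, grey, pink, white, yellow} — 6 values for 6 variables — and grey appears only in slot 3's list, so slot 3 = grey.
Among the 5 still-open variables, white fits only slot 8 (and all 5 values in {brown, green, pink, white, yellow} must be used), so slot 8 = white.
The 2 variables slot 6 and slot 7 are confined to {pink, yellow}, which locks those values in; drop them from slot 5.
No further eliminations apply; slot 7 can still be any of pink, yellow.

pink, yellow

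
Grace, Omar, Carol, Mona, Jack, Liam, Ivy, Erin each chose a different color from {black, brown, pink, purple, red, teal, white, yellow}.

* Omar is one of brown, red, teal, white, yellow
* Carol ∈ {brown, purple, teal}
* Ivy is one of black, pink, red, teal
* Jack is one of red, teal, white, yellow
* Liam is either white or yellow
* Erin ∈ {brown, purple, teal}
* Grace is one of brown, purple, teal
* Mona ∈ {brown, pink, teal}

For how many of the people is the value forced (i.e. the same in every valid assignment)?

2

Among the 8 variables, black fits only Ivy (and all 8 values in {black, brown, pink, purple, red, teal, white, yellow} must be used), so Ivy = black.
The 7 still-open variables together cover exactly {brown, pink, purple, red, teal, white, yellow} — 7 values for 7 variables — and pink appears only in Mona's list, so Mona = pink.
Grace, Carol, Erin between them cover only {brown, purple, teal} — a naked triple. Remove those values from Omar, Jack.
Determined: Mona=pink, Ivy=black. The other people each still have more than one consistent value. That makes 2.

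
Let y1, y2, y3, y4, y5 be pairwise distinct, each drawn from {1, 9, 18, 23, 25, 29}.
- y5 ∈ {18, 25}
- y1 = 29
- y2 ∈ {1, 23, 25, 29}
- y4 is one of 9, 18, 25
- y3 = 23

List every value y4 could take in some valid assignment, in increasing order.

y1's domain is down to {29}, so y1 = 29. So y2 can't be 29.
That leaves y3 = 23. So y2 can't be 23.
No further eliminations apply; y4 can still be any of 9, 18, 25.

9, 18, 25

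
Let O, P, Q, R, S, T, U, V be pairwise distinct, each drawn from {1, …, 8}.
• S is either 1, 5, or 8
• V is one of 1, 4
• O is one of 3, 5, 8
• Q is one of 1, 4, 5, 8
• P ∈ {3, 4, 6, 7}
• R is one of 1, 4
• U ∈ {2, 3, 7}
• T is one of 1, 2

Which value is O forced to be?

The 8 variables together cover exactly {1, 2, 3, 4, 5, 6, 7, 8} — 8 values for 8 variables — and 6 appears only in P's list, so P = 6.
The 7 still-open variables draw from only 7 values {1, 2, 3, 4, 5, 7, 8}, so each is used; only U can be 7, hence U = 7.
The 6 still-open variables together cover exactly {1, 2, 3, 4, 5, 8} — 6 values for 6 variables — and 2 appears only in T's list, so T = 2.
The 5 still-open variables draw from only 5 values {1, 3, 4, 5, 8}, so each is used; only O can be 3, hence O = 3.

3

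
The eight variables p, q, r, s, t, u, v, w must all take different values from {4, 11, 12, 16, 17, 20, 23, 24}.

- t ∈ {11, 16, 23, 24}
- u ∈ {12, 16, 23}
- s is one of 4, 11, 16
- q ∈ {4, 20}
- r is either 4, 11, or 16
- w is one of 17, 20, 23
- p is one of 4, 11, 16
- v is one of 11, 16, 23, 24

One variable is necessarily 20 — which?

q

The 8 variables together cover exactly {4, 11, 12, 16, 17, 20, 23, 24} — 8 values for 8 variables — and 12 appears only in u's list, so u = 12.
Among the 7 still-open variables, 17 fits only w (and all 7 values in {4, 11, 16, 17, 20, 23, 24} must be used), so w = 17.
Among the 6 still-open variables, 20 fits only q (and all 6 values in {4, 11, 16, 20, 23, 24} must be used), so q = 20.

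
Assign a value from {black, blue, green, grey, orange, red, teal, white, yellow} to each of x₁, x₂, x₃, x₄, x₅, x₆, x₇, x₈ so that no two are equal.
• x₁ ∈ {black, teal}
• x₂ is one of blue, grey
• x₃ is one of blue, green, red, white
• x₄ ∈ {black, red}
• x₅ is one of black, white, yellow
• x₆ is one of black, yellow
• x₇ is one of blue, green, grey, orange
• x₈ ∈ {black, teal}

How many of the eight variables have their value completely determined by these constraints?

3

x₁ and x₈ between them cover only {black, teal} — a naked pair. Remove those values from x₄, x₅, x₆.
x₄ must be red (only option left). Strike red from x₃.
That leaves x₆ = yellow. Remove yellow from x₅.
x₅ has just one choice, so x₅ = white. Remove white from x₃.
Determined: x₄=red, x₅=white, x₆=yellow. The other variables each still have more than one consistent value. That makes 3.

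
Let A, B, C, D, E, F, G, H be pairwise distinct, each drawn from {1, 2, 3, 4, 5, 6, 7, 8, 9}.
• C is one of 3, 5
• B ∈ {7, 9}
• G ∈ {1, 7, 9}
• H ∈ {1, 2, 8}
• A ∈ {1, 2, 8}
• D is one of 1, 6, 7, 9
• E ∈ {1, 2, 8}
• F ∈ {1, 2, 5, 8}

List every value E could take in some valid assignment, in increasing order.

Among the 8 variables, 3 fits only C (and all 8 values in {1, 2, 3, 5, 6, 7, 8, 9} must be used), so C = 3.
Among the 7 still-open variables, 5 fits only F (and all 7 values in {1, 2, 5, 6, 7, 8, 9} must be used), so F = 5.
The 6 still-open variables together cover exactly {1, 2, 6, 7, 8, 9} — 6 values for 6 variables — and 6 appears only in D's list, so D = 6.
The 3 variables A, E, H are confined to {1, 2, 8}, which locks those values in; drop them from G.
No further eliminations apply; E can still be any of 1, 2, 8.

1, 2, 8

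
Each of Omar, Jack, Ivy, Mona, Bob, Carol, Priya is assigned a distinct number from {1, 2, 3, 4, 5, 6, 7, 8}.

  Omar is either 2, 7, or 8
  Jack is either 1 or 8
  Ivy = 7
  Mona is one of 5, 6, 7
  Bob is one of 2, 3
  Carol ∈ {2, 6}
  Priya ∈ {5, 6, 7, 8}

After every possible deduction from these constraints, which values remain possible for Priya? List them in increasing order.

5, 6, 8

Ivy must be 7 (only option left). Remove 7 from Omar, Mona, Priya.
Among the 6 still-open variables, 1 fits only Jack (and all 6 values in {1, 2, 3, 5, 6, 8} must be used), so Jack = 1.
The 5 still-open variables draw from only 5 values {2, 3, 5, 6, 8}, so each is used; only Bob can be 3, hence Bob = 3.
No further eliminations apply; Priya can still be any of 5, 6, 8.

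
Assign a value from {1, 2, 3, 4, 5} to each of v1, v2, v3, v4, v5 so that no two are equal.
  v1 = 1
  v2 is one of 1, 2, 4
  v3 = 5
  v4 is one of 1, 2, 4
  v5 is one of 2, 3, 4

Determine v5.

v1's domain is down to {1}, so v1 = 1. Remove 1 from v2, v4.
That leaves v3 = 5.
The 3 still-open variables together cover exactly {2, 3, 4} — 3 values for 3 variables — and 3 appears only in v5's list, so v5 = 3.

3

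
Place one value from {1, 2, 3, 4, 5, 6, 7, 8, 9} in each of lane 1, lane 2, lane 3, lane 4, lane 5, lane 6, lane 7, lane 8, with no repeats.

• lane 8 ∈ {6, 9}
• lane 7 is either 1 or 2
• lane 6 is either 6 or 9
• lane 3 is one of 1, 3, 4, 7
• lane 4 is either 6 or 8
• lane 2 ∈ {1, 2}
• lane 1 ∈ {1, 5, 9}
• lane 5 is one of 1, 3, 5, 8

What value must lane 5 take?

The 2 variables lane 2 and lane 7 are confined to {1, 2}, which locks those values in; drop them from lane 1, lane 3, lane 5.
lane 6 and lane 8 between them cover only {6, 9} — a naked pair. Remove those values from lane 1, lane 4.
lane 1 must be 5 (only option left). Remove 5 from lane 5.
lane 4 must be 8 (only option left). Remove 8 from lane 5.
So lane 5 = 3.

3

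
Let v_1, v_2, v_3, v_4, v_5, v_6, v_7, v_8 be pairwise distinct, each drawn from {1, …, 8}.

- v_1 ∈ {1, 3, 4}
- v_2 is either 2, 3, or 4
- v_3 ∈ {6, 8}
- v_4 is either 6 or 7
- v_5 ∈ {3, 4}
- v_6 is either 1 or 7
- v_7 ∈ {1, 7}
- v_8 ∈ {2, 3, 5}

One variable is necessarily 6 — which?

The 8 variables together cover exactly {1, 2, 3, 4, 5, 6, 7, 8} — 8 values for 8 variables — and 5 appears only in v_8's list, so v_8 = 5.
The 7 still-open variables together cover exactly {1, 2, 3, 4, 6, 7, 8} — 7 values for 7 variables — and 2 appears only in v_2's list, so v_2 = 2.
The 6 still-open variables together cover exactly {1, 3, 4, 6, 7, 8} — 6 values for 6 variables — and 8 appears only in v_3's list, so v_3 = 8.
Among the 5 still-open variables, 6 fits only v_4 (and all 5 values in {1, 3, 4, 6, 7} must be used), so v_4 = 6.

v_4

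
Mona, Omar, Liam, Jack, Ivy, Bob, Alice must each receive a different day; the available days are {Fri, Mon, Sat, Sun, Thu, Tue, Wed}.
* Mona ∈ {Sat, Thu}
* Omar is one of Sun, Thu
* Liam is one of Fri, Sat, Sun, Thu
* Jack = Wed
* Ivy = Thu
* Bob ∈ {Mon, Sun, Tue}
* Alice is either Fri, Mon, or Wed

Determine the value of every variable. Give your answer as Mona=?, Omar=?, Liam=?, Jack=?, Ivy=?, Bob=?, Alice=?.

Mona=Sat, Omar=Sun, Liam=Fri, Jack=Wed, Ivy=Thu, Bob=Tue, Alice=Mon

Jack must be Wed (only option left). So Alice can't be Wed.
Ivy must be Thu (only option left). Eliminate Thu elsewhere: Mona, Omar, Liam.
Mona has just one choice, so Mona = Sat. Eliminate Sat elsewhere: Liam.
Omar's domain is down to {Sun}, so Omar = Sun. Strike Sun from Liam, Bob.
Liam must be Fri (only option left). Eliminate Fri elsewhere: Alice.
Alice has just one choice, so Alice = Mon. Strike Mon from Bob.
Bob must be Tue (only option left).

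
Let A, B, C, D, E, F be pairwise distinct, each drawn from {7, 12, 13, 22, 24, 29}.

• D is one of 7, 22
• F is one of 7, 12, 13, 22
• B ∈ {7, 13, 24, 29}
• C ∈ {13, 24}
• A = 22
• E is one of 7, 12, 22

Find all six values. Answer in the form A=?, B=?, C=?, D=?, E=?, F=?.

A=22, B=29, C=24, D=7, E=12, F=13

A must be 22 (only option left). So D, E, F can't be 22.
D must be 7 (only option left). Strike 7 from B, E, F.
E has just one choice, so E = 12. Strike 12 from F.
F's domain is down to {13}, so F = 13. Eliminate 13 elsewhere: B, C.
C must be 24 (only option left). Eliminate 24 elsewhere: B.
That leaves B = 29.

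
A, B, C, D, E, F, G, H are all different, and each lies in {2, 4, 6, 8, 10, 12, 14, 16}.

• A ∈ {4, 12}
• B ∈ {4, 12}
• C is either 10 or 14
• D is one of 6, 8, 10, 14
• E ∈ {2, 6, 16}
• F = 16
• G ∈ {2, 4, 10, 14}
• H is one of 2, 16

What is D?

F's domain is down to {16}, so F = 16. Strike 16 from E, H.
H has just one choice, so H = 2. Strike 2 from E, G.
E has just one choice, so E = 6. Eliminate 6 elsewhere: D.
The 5 still-open variables together cover exactly {4, 8, 10, 12, 14} — 5 values for 5 variables — and 8 appears only in D's list, so D = 8.

8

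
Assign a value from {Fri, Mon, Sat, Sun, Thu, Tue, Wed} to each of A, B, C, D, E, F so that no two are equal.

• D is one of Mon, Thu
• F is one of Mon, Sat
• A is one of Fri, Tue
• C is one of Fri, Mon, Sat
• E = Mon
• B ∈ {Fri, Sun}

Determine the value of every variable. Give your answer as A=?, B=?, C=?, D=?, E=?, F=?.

E must be Mon (only option left). Strike Mon from C, D, F.
F has just one choice, so F = Sat. Eliminate Sat elsewhere: C.
C's domain is down to {Fri}, so C = Fri. Strike Fri from A, B.
That leaves D = Thu.
A has just one choice, so A = Tue.
That leaves B = Sun.

A=Tue, B=Sun, C=Fri, D=Thu, E=Mon, F=Sat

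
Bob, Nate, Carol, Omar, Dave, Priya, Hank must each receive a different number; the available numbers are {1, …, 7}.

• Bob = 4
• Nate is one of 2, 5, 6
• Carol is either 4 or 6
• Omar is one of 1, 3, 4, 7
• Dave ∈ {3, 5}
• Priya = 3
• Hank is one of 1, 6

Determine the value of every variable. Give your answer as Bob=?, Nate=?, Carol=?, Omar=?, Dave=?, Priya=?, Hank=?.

Bob=4, Nate=2, Carol=6, Omar=7, Dave=5, Priya=3, Hank=1

Bob must be 4 (only option left). Strike 4 from Carol, Omar.
That leaves Carol = 6. Remove 6 from Nate, Hank.
Priya's domain is down to {3}, so Priya = 3. Strike 3 from Omar, Dave.
That leaves Hank = 1. Remove 1 from Omar.
Omar must be 7 (only option left).
Dave has just one choice, so Dave = 5. So Nate can't be 5.
Nate has just one choice, so Nate = 2.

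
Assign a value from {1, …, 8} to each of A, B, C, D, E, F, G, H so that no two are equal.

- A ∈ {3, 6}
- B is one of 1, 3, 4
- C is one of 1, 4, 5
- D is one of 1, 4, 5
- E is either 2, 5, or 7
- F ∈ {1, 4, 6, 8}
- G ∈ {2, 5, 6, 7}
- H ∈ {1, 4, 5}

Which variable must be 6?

A

The 8 variables together cover exactly {1, 2, 3, 4, 5, 6, 7, 8} — 8 values for 8 variables — and 8 appears only in F's list, so F = 8.
C, D, H share exactly the 3 values {1, 4, 5}; by pigeonhole those values go to them, so strike 1, 4, 5 from B, E, G.
B must be 3 (only option left). Eliminate 3 elsewhere: A.
So 6 goes to A.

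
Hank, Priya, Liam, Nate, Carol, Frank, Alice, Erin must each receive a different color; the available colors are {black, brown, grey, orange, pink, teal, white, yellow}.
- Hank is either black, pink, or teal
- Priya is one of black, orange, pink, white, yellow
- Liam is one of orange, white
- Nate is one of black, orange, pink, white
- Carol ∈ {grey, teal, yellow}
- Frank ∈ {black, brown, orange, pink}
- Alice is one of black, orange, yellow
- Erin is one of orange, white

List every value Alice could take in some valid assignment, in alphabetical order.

The 8 variables together cover exactly {black, brown, grey, orange, pink, teal, white, yellow} — 8 values for 8 variables — and brown appears only in Frank's list, so Frank = brown.
The 7 still-open variables draw from only 7 values {black, grey, orange, pink, teal, white, yellow}, so each is used; only Carol can be grey, hence Carol = grey.
The 6 still-open variables together cover exactly {black, orange, pink, teal, white, yellow} — 6 values for 6 variables — and teal appears only in Hank's list, so Hank = teal.
Liam and Erin share exactly the 2 values {orange, white}; by pigeonhole those values go to them, so strike orange, white from Priya, Nate, Alice.
No further eliminations apply; Alice can still be any of black, yellow.

black, yellow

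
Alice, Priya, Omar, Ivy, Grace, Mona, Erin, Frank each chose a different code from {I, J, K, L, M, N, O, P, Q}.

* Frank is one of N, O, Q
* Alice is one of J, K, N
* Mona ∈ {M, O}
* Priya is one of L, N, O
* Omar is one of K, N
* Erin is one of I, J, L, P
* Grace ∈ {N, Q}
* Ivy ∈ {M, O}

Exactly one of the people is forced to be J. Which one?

The 2 variables Ivy and Mona are confined to {M, O}, which locks those values in; drop them from Priya, Frank.
Grace and Frank share exactly the 2 values {N, Q}; by pigeonhole those values go to them, so strike N, Q from Alice, Priya, Omar.
That leaves Priya = L. Strike L from Erin.
Omar's domain is down to {K}, so Omar = K. Strike K from Alice.
So J goes to Alice.

Alice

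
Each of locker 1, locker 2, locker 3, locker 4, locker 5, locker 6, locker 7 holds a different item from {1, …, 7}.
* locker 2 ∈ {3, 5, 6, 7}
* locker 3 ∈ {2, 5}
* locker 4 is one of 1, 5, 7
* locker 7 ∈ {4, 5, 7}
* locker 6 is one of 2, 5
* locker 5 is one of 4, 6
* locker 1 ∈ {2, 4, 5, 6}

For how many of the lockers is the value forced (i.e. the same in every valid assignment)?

3

The 7 variables draw from only 7 values {1, 2, 3, 4, 5, 6, 7}, so each is used; only locker 4 can be 1, hence locker 4 = 1.
Among the 6 still-open variables, 3 fits only locker 2 (and all 6 values in {2, 3, 4, 5, 6, 7} must be used), so locker 2 = 3.
Among the 5 still-open variables, 7 fits only locker 7 (and all 5 values in {2, 4, 5, 6, 7} must be used), so locker 7 = 7.
locker 3 and locker 6 between them cover only {2, 5} — a naked pair. Remove those values from locker 1.
Determined: locker 2=3, locker 4=1, locker 7=7. The other lockers each still have more than one consistent value. That makes 3.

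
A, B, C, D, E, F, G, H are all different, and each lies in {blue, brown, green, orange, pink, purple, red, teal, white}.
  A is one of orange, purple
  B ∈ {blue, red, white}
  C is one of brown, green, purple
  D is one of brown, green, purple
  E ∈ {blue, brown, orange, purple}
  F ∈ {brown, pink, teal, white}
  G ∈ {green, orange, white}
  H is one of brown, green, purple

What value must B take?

C, D, H share exactly the 3 values {brown, green, purple}; by pigeonhole those values go to them, so strike brown, green, purple from A, E, F, G.
A's domain is down to {orange}, so A = orange. Remove orange from E, G.
E must be blue (only option left). Strike blue from B.
G has just one choice, so G = white. Remove white from B, F.
So B = red.

red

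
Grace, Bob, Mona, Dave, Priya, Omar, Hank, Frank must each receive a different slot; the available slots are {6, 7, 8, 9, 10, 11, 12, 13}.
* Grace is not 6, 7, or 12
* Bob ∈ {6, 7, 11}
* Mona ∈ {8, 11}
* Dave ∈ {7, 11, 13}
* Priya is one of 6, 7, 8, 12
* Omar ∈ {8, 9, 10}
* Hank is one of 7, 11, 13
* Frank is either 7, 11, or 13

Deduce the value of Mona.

The 8 variables together cover exactly {6, 7, 8, 9, 10, 11, 12, 13} — 8 values for 8 variables — and 12 appears only in Priya's list, so Priya = 12.
The 7 still-open variables together cover exactly {6, 7, 8, 9, 10, 11, 13} — 7 values for 7 variables — and 6 appears only in Bob's list, so Bob = 6.
Dave, Hank, Frank between them cover only {7, 11, 13} — a naked triple. Remove those values from Grace, Mona.
So Mona = 8.

8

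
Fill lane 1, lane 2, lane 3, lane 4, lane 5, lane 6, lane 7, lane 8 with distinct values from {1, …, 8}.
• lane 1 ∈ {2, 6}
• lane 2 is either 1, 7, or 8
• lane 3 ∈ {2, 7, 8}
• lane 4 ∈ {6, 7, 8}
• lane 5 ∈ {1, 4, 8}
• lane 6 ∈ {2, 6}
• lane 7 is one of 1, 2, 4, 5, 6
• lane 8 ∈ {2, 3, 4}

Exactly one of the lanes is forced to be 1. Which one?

lane 2

The 8 variables together cover exactly {1, 2, 3, 4, 5, 6, 7, 8} — 8 values for 8 variables — and 3 appears only in lane 8's list, so lane 8 = 3.
The 7 still-open variables together cover exactly {1, 2, 4, 5, 6, 7, 8} — 7 values for 7 variables — and 5 appears only in lane 7's list, so lane 7 = 5.
The 6 still-open variables draw from only 6 values {1, 2, 4, 6, 7, 8}, so each is used; only lane 5 can be 4, hence lane 5 = 4.
The 5 still-open variables draw from only 5 values {1, 2, 6, 7, 8}, so each is used; only lane 2 can be 1, hence lane 2 = 1.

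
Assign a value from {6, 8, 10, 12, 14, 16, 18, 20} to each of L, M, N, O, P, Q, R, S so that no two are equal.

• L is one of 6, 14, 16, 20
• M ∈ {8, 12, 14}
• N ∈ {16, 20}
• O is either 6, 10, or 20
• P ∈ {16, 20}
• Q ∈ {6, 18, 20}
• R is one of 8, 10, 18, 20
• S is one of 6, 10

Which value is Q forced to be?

The 8 variables together cover exactly {6, 8, 10, 12, 14, 16, 18, 20} — 8 values for 8 variables — and 12 appears only in M's list, so M = 12.
The 7 still-open variables draw from only 7 values {6, 8, 10, 14, 16, 18, 20}, so each is used; only R can be 8, hence R = 8.
The 6 still-open variables together cover exactly {6, 10, 14, 16, 18, 20} — 6 values for 6 variables — and 14 appears only in L's list, so L = 14.
The 5 still-open variables draw from only 5 values {6, 10, 16, 18, 20}, so each is used; only Q can be 18, hence Q = 18.

18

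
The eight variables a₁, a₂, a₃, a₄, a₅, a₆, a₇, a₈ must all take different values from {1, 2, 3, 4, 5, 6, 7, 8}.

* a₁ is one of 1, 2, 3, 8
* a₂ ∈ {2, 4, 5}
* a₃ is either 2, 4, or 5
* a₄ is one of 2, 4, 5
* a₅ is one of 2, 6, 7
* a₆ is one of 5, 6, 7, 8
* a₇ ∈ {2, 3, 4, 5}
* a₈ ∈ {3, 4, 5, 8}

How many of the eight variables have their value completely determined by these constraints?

3

The 8 variables draw from only 8 values {1, 2, 3, 4, 5, 6, 7, 8}, so each is used; only a₁ can be 1, hence a₁ = 1.
a₂, a₃, a₄ between them cover only {2, 4, 5} — a naked triple. Remove those values from a₅, a₆, a₇, a₈.
That leaves a₇ = 3. Remove 3 from a₈.
That leaves a₈ = 8. Eliminate 8 elsewhere: a₆.
Determined: a₁=1, a₇=3, a₈=8. The other variables each still have more than one consistent value. That makes 3.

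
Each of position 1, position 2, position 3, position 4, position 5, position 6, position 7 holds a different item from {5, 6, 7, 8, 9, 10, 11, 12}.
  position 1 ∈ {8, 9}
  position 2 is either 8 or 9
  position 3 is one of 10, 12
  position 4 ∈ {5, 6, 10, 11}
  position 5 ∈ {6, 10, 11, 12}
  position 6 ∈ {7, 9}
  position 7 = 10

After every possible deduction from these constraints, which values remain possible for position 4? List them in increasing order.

position 7's domain is down to {10}, so position 7 = 10. Strike 10 from position 3, position 4, position 5.
position 3 has just one choice, so position 3 = 12. So position 5 can't be 12.
position 1 and position 2 share exactly the 2 values {8, 9}; by pigeonhole those values go to them, so strike 8, 9 from position 6.
position 6's domain is down to {7}, so position 6 = 7.
No further eliminations apply; position 4 can still be any of 5, 6, 11.

5, 6, 11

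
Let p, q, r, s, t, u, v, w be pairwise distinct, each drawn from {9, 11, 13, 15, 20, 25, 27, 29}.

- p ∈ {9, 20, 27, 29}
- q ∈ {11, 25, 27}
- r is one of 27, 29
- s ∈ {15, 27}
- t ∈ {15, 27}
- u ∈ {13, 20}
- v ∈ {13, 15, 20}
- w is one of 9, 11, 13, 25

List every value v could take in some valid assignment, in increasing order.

13, 20

The 2 variables s and t are confined to {15, 27}, which locks those values in; drop them from p, q, r, v.
r's domain is down to {29}, so r = 29. Eliminate 29 elsewhere: p.
u and v between them cover only {13, 20} — a naked pair. Remove those values from p, w.
p has just one choice, so p = 9. Remove 9 from w.
No further eliminations apply; v can still be any of 13, 20.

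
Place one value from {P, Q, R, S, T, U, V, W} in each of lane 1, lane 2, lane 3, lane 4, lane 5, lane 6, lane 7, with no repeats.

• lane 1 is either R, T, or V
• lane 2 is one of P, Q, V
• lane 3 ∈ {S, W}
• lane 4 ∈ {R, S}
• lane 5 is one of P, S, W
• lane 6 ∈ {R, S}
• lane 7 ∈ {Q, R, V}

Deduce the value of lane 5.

The 7 variables draw from only 7 values {P, Q, R, S, T, V, W}, so each is used; only lane 1 can be T, hence lane 1 = T.
lane 4 and lane 6 share exactly the 2 values {R, S}; by pigeonhole those values go to them, so strike R, S from lane 3, lane 5, lane 7.
lane 3's domain is down to {W}, so lane 3 = W. Strike W from lane 5.
So lane 5 = P.

P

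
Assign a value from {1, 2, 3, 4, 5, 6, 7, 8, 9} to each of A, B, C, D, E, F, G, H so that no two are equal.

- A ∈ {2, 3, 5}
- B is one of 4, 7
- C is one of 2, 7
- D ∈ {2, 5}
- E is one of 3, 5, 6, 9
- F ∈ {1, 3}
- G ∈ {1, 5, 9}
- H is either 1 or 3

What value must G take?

9

The 8 variables together cover exactly {1, 2, 3, 4, 5, 6, 7, 9} — 8 values for 8 variables — and 4 appears only in B's list, so B = 4.
The 7 still-open variables together cover exactly {1, 2, 3, 5, 6, 7, 9} — 7 values for 7 variables — and 6 appears only in E's list, so E = 6.
The 6 still-open variables together cover exactly {1, 2, 3, 5, 7, 9} — 6 values for 6 variables — and 7 appears only in C's list, so C = 7.
Among the 5 still-open variables, 9 fits only G (and all 5 values in {1, 2, 3, 5, 9} must be used), so G = 9.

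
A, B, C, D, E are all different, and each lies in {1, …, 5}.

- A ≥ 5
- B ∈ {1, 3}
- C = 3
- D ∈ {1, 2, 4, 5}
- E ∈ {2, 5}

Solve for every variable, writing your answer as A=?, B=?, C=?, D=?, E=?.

A=5, B=1, C=3, D=4, E=2

A has just one choice, so A = 5. Strike 5 from D, E.
That leaves C = 3. So B can't be 3.
E has just one choice, so E = 2. So D can't be 2.
That leaves B = 1. So D can't be 1.
D's domain is down to {4}, so D = 4.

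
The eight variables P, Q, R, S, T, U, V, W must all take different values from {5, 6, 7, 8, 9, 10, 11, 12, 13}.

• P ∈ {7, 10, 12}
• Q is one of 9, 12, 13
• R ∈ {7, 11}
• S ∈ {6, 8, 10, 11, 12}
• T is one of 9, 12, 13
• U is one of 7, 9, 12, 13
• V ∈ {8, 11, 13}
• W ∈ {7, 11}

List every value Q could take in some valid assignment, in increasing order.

9, 12, 13

The 8 variables draw from only 8 values {6, 7, 8, 9, 10, 11, 12, 13}, so each is used; only S can be 6, hence S = 6.
The 7 still-open variables together cover exactly {7, 8, 9, 10, 11, 12, 13} — 7 values for 7 variables — and 8 appears only in V's list, so V = 8.
The 6 still-open variables draw from only 6 values {7, 9, 10, 11, 12, 13}, so each is used; only P can be 10, hence P = 10.
R and W share exactly the 2 values {7, 11}; by pigeonhole those values go to them, so strike 7, 11 from U.
No further eliminations apply; Q can still be any of 9, 12, 13.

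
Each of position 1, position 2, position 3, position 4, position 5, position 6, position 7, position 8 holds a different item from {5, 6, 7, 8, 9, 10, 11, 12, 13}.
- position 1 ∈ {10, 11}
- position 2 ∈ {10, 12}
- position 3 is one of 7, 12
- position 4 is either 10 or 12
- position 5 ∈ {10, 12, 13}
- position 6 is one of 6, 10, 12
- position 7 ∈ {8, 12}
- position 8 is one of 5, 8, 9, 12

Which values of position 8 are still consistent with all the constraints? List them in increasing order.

5, 9

position 2 and position 4 between them cover only {10, 12} — a naked pair. Remove those values from position 1, position 3, position 5, position 6, position 7, position 8.
position 1 has just one choice, so position 1 = 11.
That leaves position 3 = 7.
That leaves position 5 = 13.
position 6's domain is down to {6}, so position 6 = 6.
position 7's domain is down to {8}, so position 7 = 8. Remove 8 from position 8.
No further eliminations apply; position 8 can still be any of 5, 9.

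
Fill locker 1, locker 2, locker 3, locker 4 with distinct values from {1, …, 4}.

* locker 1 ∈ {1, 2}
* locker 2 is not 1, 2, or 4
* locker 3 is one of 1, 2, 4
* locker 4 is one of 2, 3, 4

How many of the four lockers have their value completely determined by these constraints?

locker 2 must be 3 (only option left). Eliminate 3 elsewhere: locker 4.
Determined: locker 2=3. The other lockers each still have more than one consistent value. That makes 1.

1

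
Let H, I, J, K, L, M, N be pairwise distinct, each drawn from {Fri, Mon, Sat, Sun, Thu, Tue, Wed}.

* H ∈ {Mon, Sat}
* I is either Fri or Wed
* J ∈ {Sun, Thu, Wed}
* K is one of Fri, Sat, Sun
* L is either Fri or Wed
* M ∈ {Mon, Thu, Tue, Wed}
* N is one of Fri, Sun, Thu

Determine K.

The 7 variables draw from only 7 values {Fri, Mon, Sat, Sun, Thu, Tue, Wed}, so each is used; only M can be Tue, hence M = Tue.
The 6 still-open variables draw from only 6 values {Fri, Mon, Sat, Sun, Thu, Wed}, so each is used; only H can be Mon, hence H = Mon.
The 5 still-open variables together cover exactly {Fri, Sat, Sun, Thu, Wed} — 5 values for 5 variables — and Sat appears only in K's list, so K = Sat.

Sat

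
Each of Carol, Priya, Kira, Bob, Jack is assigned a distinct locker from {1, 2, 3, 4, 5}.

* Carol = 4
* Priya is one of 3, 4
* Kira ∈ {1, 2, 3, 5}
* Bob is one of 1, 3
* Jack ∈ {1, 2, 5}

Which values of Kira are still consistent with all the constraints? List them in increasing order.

2, 5

Carol must be 4 (only option left). Eliminate 4 elsewhere: Priya.
Priya's domain is down to {3}, so Priya = 3. So Kira, Bob can't be 3.
Bob has just one choice, so Bob = 1. Eliminate 1 elsewhere: Kira, Jack.
No further eliminations apply; Kira can still be any of 2, 5.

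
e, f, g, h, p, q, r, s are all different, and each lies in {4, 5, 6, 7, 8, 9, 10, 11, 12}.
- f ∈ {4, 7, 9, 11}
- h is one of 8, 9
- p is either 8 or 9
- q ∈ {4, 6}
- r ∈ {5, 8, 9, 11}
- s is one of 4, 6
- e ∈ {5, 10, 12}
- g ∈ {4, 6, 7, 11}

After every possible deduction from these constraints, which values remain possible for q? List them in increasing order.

4, 6

h and p between them cover only {8, 9} — a naked pair. Remove those values from f, r.
q and s between them cover only {4, 6} — a naked pair. Remove those values from f, g.
f and g share exactly the 2 values {7, 11}; by pigeonhole those values go to them, so strike 7, 11 from r.
That leaves r = 5. So e can't be 5.
No further eliminations apply; q can still be any of 4, 6.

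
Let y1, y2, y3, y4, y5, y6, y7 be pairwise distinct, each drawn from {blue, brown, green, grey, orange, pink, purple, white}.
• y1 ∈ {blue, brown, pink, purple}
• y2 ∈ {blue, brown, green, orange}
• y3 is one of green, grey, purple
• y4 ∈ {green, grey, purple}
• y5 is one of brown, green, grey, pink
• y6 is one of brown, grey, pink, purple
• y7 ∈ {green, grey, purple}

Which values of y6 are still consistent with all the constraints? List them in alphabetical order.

brown, pink

Among the 7 variables, orange fits only y2 (and all 7 values in {blue, brown, green, grey, orange, pink, purple} must be used), so y2 = orange.
Among the 6 still-open variables, blue fits only y1 (and all 6 values in {blue, brown, green, grey, pink, purple} must be used), so y1 = blue.
The 3 variables y3, y4, y7 are confined to {green, grey, purple}, which locks those values in; drop them from y5, y6.
No further eliminations apply; y6 can still be any of brown, pink.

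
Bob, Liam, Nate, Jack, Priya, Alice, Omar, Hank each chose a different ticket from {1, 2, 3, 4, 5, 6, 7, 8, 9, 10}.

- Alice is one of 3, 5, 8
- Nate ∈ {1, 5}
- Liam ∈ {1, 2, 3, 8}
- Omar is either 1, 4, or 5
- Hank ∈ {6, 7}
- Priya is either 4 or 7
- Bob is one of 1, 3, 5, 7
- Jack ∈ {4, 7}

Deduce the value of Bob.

Among the 8 variables, 2 fits only Liam (and all 8 values in {1, 2, 3, 4, 5, 6, 7, 8} must be used), so Liam = 2.
The 7 still-open variables together cover exactly {1, 3, 4, 5, 6, 7, 8} — 7 values for 7 variables — and 6 appears only in Hank's list, so Hank = 6.
Among the 6 still-open variables, 8 fits only Alice (and all 6 values in {1, 3, 4, 5, 7, 8} must be used), so Alice = 8.
The 5 still-open variables together cover exactly {1, 3, 4, 5, 7} — 5 values for 5 variables — and 3 appears only in Bob's list, so Bob = 3.

3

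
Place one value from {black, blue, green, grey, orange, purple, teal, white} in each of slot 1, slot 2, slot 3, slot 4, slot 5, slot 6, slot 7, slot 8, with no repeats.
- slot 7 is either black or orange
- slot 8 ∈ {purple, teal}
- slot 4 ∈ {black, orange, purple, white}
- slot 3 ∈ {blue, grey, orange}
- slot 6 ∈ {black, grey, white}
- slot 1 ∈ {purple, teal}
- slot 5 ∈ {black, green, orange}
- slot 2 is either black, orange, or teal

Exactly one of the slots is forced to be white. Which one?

The 8 variables draw from only 8 values {black, blue, green, grey, orange, purple, teal, white}, so each is used; only slot 3 can be blue, hence slot 3 = blue.
The 7 still-open variables draw from only 7 values {black, green, grey, orange, purple, teal, white}, so each is used; only slot 5 can be green, hence slot 5 = green.
The 6 still-open variables draw from only 6 values {black, grey, orange, purple, teal, white}, so each is used; only slot 6 can be grey, hence slot 6 = grey.
The 5 still-open variables draw from only 5 values {black, orange, purple, teal, white}, so each is used; only slot 4 can be white, hence slot 4 = white.

slot 4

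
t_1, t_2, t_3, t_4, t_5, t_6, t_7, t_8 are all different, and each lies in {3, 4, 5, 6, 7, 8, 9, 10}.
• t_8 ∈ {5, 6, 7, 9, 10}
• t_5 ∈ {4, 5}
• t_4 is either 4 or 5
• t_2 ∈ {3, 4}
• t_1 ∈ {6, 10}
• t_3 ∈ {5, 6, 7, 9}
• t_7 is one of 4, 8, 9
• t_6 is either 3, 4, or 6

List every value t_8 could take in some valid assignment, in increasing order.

The 8 variables draw from only 8 values {3, 4, 5, 6, 7, 8, 9, 10}, so each is used; only t_7 can be 8, hence t_7 = 8.
t_4 and t_5 between them cover only {4, 5} — a naked pair. Remove those values from t_2, t_3, t_6, t_8.
t_2's domain is down to {3}, so t_2 = 3. Eliminate 3 elsewhere: t_6.
t_6's domain is down to {6}, so t_6 = 6. So t_1, t_3, t_8 can't be 6.
t_1 has just one choice, so t_1 = 10. Strike 10 from t_8.
No further eliminations apply; t_8 can still be any of 7, 9.

7, 9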